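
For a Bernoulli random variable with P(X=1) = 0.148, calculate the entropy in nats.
0.4192 nats

The binary entropy function is:
H(p) = -p log(p) - (1-p) log(1-p)

H(0.148) = -0.148 × log_e(0.148) - 0.852 × log_e(0.852)
H(0.148) = 0.4192 nats

Note: Binary entropy is maximized at p=0.5 (H=1 bit) and minimized at p=0 or p=1 (H=0).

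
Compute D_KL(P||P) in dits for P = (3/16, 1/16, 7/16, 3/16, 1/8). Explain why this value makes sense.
0.0000 dits

KL divergence satisfies the Gibbs inequality: D_KL(P||Q) ≥ 0 for all distributions P, Q.

D_KL(P||Q) = Σ p(x) log(p(x)/q(x))
Each term is p(x) × log_10(p(x)/p(x)) = p(x) × log_10(1) = 0, so the sum is 0.
D_KL(P||Q) = 0.0000 dits

When P = Q, the KL divergence is exactly 0, as there is no 'divergence' between identical distributions.

This non-negativity is a fundamental property: relative entropy cannot be negative because it measures how different Q is from P.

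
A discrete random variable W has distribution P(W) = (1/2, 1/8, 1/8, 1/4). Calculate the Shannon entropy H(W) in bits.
1.7500 bits

Shannon entropy is H(X) = -Σ p(x) log p(x).

For P = (1/2, 1/8, 1/8, 1/4):
H = -1/2 × log_2(1/2) -1/8 × log_2(1/8) -1/8 × log_2(1/8) -1/4 × log_2(1/4)
H = 1.7500 bits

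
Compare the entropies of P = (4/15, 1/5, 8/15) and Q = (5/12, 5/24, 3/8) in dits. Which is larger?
Q

Computing entropies in dits:
H(P) = 0.4385
H(Q) = 0.4601

Distribution Q has higher entropy.

Intuition: The distribution closer to uniform (more spread out) has higher entropy.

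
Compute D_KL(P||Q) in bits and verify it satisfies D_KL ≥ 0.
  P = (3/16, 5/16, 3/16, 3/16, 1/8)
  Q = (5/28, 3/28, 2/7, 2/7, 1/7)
0.2438 bits

KL divergence satisfies the Gibbs inequality: D_KL(P||Q) ≥ 0 for all distributions P, Q.

D_KL(P||Q) = Σ p(x) log(p(x)/q(x))
Term by term:
  x=0: 3/16 × log_2[(3/16)/(5/28)] = 0.0132
  x=1: 5/16 × log_2[(5/16)/(3/28)] = 0.4826
  x=2: 3/16 × log_2[(3/16)/(2/7)] = -0.1139
  x=3: 3/16 × log_2[(3/16)/(2/7)] = -0.1139
  x=4: 1/8 × log_2[(1/8)/(1/7)] = -0.0241
D_KL(P||Q) = 0.2438 bits

D_KL(P||Q) = 0.2438 ≥ 0 ✓

This non-negativity is a fundamental property: relative entropy cannot be negative because it measures how different Q is from P.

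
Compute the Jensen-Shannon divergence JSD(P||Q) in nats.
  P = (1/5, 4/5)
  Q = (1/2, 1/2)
0.0507 nats

Jensen-Shannon divergence is:
JSD(P||Q) = 0.5 × D_KL(P||M) + 0.5 × D_KL(Q||M)
where M = 0.5 × (P + Q) is the mixture distribution.

M = 0.5 × (1/5, 4/5) + 0.5 × (1/2, 1/2) = (7/20, 13/20)

D_KL(P||M) = 0.0542 nats
D_KL(Q||M) = 0.0472 nats

JSD(P||Q) = 0.5 × 0.0542 + 0.5 × 0.0472 = 0.0507 nats

Unlike KL divergence, JSD is symmetric and bounded: 0 ≤ JSD ≤ log(2).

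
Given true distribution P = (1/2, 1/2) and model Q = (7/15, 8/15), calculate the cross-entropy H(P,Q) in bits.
1.0032 bits

Cross-entropy: H(P,Q) = -Σ p(x) log q(x)

Alternatively: H(P,Q) = H(P) + D_KL(P||Q)
H(P) = 1.0000 bits
D_KL(P||Q) = 0.0032 bits

H(P,Q) = 1.0000 + 0.0032 = 1.0032 bits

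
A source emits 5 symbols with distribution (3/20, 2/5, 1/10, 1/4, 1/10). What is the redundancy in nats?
0.1513 nats

Redundancy measures how far a source is from maximum entropy:
R = H_max - H(X)

Maximum entropy for 5 symbols: H_max = log_e(5) = 1.6094 nats
Actual entropy: H(X) = 1.4582 nats
Redundancy: R = 1.6094 - 1.4582 = 0.1513 nats

This redundancy represents potential for compression: the source could be compressed by 0.1513 nats per symbol.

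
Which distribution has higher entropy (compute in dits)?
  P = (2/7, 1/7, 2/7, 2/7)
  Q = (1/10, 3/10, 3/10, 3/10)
P

Computing entropies in dits:
H(P) = 0.5871
H(Q) = 0.5706

Distribution P has higher entropy.

Intuition: The distribution closer to uniform (more spread out) has higher entropy.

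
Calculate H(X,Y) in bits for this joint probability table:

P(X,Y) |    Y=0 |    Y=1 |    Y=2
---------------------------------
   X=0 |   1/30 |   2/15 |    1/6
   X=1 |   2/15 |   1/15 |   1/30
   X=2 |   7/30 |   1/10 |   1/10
2.9479 bits

Joint entropy is H(X,Y) = -Σ_{x,y} p(x,y) log p(x,y).

Summing over all non-zero entries:
H(X,Y) = -[1/30·log_2(1/30) + 2/15·log_2(2/15) + 1/6·log_2(1/6) + 2/15·log_2(2/15) + 1/15·log_2(1/15) + 1/30·log_2(1/30) + 7/30·log_2(7/30) + 1/10·log_2(1/10) + 1/10·log_2(1/10)]
H(X,Y) = 2.9479 bits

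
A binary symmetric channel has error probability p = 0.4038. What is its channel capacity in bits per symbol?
0.0269 bits

For a binary symmetric channel (BSC) with error probability p:
Capacity C = 1 - H(p) bits per symbol

where H(p) = -p log₂(p) - (1-p) log₂(1-p) is the binary entropy function.

H(0.4038) = 0.9731 bits
C = 1 - 0.9731 = 0.0269 bits per symbol

This means we can reliably transmit up to 0.0269 bits of information per channel use.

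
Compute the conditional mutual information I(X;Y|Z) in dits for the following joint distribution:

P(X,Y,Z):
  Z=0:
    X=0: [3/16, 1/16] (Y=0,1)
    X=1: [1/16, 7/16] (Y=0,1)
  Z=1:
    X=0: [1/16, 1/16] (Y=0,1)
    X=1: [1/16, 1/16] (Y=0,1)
0.0645 dits

Conditional mutual information: I(X;Y|Z) = H(X|Z) + H(Y|Z) - H(X,Y|Z)

H(Z) = 0.2442
H(X,Z) = 0.5268 → H(X|Z) = 0.2826
H(Y,Z) = 0.5268 → H(Y|Z) = 0.2826
H(X,Y,Z) = 0.7449 → H(X,Y|Z) = 0.5007

I(X;Y|Z) = 0.2826 + 0.2826 - 0.5007 = 0.0645 dits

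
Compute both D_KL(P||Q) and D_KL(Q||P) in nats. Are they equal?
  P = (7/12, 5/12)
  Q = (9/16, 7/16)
D_KL(P||Q) = 0.0009, D_KL(Q||P) = 0.0009

KL divergence is not symmetric: D_KL(P||Q) ≠ D_KL(Q||P) in general.

D_KL(P||Q) = 0.0009 nats
D_KL(Q||P) = 0.0009 nats

In this case they happen to be equal (to 4 decimal places).

This asymmetry is why KL divergence is not a true distance metric.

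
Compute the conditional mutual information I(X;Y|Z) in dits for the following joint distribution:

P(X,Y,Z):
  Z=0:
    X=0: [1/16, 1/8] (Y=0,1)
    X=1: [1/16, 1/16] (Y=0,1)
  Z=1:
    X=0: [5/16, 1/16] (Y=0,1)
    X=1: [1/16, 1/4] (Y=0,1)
0.0663 dits

Conditional mutual information: I(X;Y|Z) = H(X|Z) + H(Y|Z) - H(X,Y|Z)

H(Z) = 0.2697
H(X,Z) = 0.5668 → H(X|Z) = 0.2971
H(Y,Z) = 0.5668 → H(Y|Z) = 0.2971
H(X,Y,Z) = 0.7975 → H(X,Y|Z) = 0.5278

I(X;Y|Z) = 0.2971 + 0.2971 - 0.5278 = 0.0663 dits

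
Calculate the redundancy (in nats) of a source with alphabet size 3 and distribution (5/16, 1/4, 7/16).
0.0269 nats

Redundancy measures how far a source is from maximum entropy:
R = H_max - H(X)

Maximum entropy for 3 symbols: H_max = log_e(3) = 1.0986 nats
Actual entropy: H(X) = 1.0717 nats
Redundancy: R = 1.0986 - 1.0717 = 0.0269 nats

This redundancy represents potential for compression: the source could be compressed by 0.0269 nats per symbol.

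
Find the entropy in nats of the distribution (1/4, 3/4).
0.5623 nats

Shannon entropy is H(X) = -Σ p(x) log p(x).

For P = (1/4, 3/4):
H = -1/4 × log_e(1/4) -3/4 × log_e(3/4)
H = 0.5623 nats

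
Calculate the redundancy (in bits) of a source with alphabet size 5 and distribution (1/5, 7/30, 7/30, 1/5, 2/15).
0.0258 bits

Redundancy measures how far a source is from maximum entropy:
R = H_max - H(X)

Maximum entropy for 5 symbols: H_max = log_2(5) = 2.3219 bits
Actual entropy: H(X) = 2.2961 bits
Redundancy: R = 2.3219 - 2.2961 = 0.0258 bits

This redundancy represents potential for compression: the source could be compressed by 0.0258 bits per symbol.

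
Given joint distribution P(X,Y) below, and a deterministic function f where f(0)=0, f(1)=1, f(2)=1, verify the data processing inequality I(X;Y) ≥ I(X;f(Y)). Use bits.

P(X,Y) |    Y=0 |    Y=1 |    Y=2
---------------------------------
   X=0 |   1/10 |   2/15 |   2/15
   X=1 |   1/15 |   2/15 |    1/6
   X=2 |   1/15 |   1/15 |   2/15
I(X;Y) = 0.0162, I(X;f(Y)) = 0.0067, inequality holds: 0.0162 ≥ 0.0067

Data Processing Inequality: For any Markov chain X → Y → Z, we have I(X;Y) ≥ I(X;Z).

Here Z = f(Y) is a deterministic function of Y, forming X → Y → Z.

Original I(X;Y) = 0.0162 bits

After applying f:
P(X,Z) where Z=f(Y):
- P(X,Z=0) = P(X,Y=0)
- P(X,Z=1) = P(X,Y=1) + P(X,Y=2)

I(X;Z) = I(X;f(Y)) = 0.0067 bits

Verification: 0.0162 ≥ 0.0067 ✓

Information cannot be created by processing; the function f can only lose information about X.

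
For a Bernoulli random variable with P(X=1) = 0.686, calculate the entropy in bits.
0.8977 bits

The binary entropy function is:
H(p) = -p log(p) - (1-p) log(1-p)

H(0.686) = -0.686 × log_2(0.686) - 0.314 × log_2(0.314)
H(0.686) = 0.8977 bits

Note: Binary entropy is maximized at p=0.5 (H=1 bit) and minimized at p=0 or p=1 (H=0).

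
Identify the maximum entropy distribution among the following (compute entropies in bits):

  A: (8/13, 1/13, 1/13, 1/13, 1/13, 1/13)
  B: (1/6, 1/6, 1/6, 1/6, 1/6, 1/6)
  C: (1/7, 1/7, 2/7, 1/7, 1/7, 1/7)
B

For a discrete distribution over n outcomes, entropy is maximized by the uniform distribution.

Computing entropies:
H(A) = 1.8543 bits
H(B) = 2.5850 bits
H(C) = 2.5216 bits

The uniform distribution (where all probabilities equal 1/6) achieves the maximum entropy of log_2(6) = 2.5850 bits.

Distribution B has the highest entropy.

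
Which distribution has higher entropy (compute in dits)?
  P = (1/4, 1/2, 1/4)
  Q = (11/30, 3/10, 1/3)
Q

Computing entropies in dits:
H(P) = 0.4515
H(Q) = 0.4757

Distribution Q has higher entropy.

Intuition: The distribution closer to uniform (more spread out) has higher entropy.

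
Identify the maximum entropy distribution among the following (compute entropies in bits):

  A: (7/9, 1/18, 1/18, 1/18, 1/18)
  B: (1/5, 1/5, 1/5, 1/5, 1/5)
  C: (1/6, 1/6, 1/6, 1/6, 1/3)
B

For a discrete distribution over n outcomes, entropy is maximized by the uniform distribution.

Computing entropies:
H(A) = 1.2086 bits
H(B) = 2.3219 bits
H(C) = 2.2516 bits

The uniform distribution (where all probabilities equal 1/5) achieves the maximum entropy of log_2(5) = 2.3219 bits.

Distribution B has the highest entropy.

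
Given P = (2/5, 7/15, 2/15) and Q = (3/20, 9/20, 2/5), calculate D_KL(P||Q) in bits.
0.3792 bits

KL divergence: D_KL(P||Q) = Σ p(x) log(p(x)/q(x))

Computing term by term:
  x=0: 2/5 × log_2[(2/5)/(3/20)] = 2/5 × 1.4150 = 0.5660
  x=1: 7/15 × log_2[(7/15)/(9/20)] = 7/15 × 0.0525 = 0.0245
  x=2: 2/15 × log_2[(2/15)/(2/5)] = 2/15 × -1.5850 = -0.2113

D_KL(P||Q) = 0.3792 bits

Note: KL divergence is always non-negative and equals 0 iff P = Q.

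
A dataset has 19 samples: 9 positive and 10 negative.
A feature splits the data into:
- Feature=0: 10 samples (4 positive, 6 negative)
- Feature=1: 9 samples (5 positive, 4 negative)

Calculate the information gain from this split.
0.0175 bits

Information Gain = H(Y) - H(Y|Feature)

Before split:
P(positive) = 9/19 = 0.4737
H(Y) = 0.9980 bits

After split:
Feature=0: H = 0.9710 bits (weight = 10/19)
Feature=1: H = 0.9911 bits (weight = 9/19)
H(Y|Feature) = (10/19)×0.9710 + (9/19)×0.9911 = 0.9805 bits

Information Gain = 0.9980 - 0.9805 = 0.0175 bits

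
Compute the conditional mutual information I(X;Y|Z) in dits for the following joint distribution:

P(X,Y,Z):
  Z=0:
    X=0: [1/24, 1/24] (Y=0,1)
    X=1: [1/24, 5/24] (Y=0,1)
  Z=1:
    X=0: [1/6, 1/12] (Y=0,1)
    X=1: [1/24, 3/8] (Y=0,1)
0.0593 dits

Conditional mutual information: I(X;Y|Z) = H(X|Z) + H(Y|Z) - H(X,Y|Z)

H(Z) = 0.2764
H(X,Z) = 0.5494 → H(X|Z) = 0.2729
H(Y,Z) = 0.5377 → H(Y|Z) = 0.2612
H(X,Y,Z) = 0.7513 → H(X,Y|Z) = 0.4749

I(X;Y|Z) = 0.2729 + 0.2612 - 0.4749 = 0.0593 dits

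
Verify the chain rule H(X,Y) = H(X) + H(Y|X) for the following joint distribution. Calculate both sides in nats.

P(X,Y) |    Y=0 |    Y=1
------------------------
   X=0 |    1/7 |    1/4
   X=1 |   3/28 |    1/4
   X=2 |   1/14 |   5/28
H(X,Y) = 1.7066, H(X) = 1.0813, H(Y|X) = 0.6252 (all in nats)

Chain rule: H(X,Y) = H(X) + H(Y|X)

Left side — joint entropy directly:
H(X,Y) = -Σ p(x,y) log p(x,y) = 1.7066 nats

Right side — compute H(Y|X) from the conditional distributions:
P(X) = (11/28, 5/14, 1/4), so H(X) = 1.0813 nats
H(Y|X) = Σ_x P(X=x) · H(Y|X=x):
  P(Y|X=0) = (4/11, 7/11), H(Y|X=0) = 0.6555, weight P(X=0) = 11/28
  P(Y|X=1) = (3/10, 7/10), H(Y|X=1) = 0.6109, weight P(X=1) = 5/14
  P(Y|X=2) = (2/7, 5/7), H(Y|X=2) = 0.5983, weight P(X=2) = 1/4
H(Y|X) = 0.6252 nats

H(X) + H(Y|X) = 1.0813 + 0.6252 = 1.7066 nats

Both sides equal 1.7066 nats. ✓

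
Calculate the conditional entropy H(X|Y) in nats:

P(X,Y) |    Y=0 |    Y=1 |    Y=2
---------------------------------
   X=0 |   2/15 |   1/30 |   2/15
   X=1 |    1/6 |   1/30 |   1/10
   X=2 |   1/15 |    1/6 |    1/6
0.9968 nats

Using the chain rule: H(X|Y) = H(X,Y) - H(Y)

First, compute H(X,Y) = 2.0707 nats

Marginal P(Y) = (11/30, 7/30, 2/5)
H(Y) = 1.0740 nats

H(X|Y) = H(X,Y) - H(Y) = 2.0707 - 1.0740 = 0.9968 nats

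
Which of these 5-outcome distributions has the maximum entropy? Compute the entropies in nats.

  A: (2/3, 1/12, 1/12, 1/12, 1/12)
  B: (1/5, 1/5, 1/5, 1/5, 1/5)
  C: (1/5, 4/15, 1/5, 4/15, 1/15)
B

For a discrete distribution over n outcomes, entropy is maximized by the uniform distribution.

Computing entropies:
H(A) = 1.0986 nats
H(B) = 1.6094 nats
H(C) = 1.5292 nats

The uniform distribution (where all probabilities equal 1/5) achieves the maximum entropy of log_e(5) = 1.6094 nats.

Distribution B has the highest entropy.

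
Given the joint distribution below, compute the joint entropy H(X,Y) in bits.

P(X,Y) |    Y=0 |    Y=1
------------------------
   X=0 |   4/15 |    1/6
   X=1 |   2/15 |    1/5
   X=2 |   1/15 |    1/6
2.4826 bits

Joint entropy is H(X,Y) = -Σ_{x,y} p(x,y) log p(x,y).

Summing over all non-zero entries:
H(X,Y) = -[4/15·log_2(4/15) + 1/6·log_2(1/6) + 2/15·log_2(2/15) + 1/5·log_2(1/5) + 1/15·log_2(1/15) + 1/6·log_2(1/6)]
H(X,Y) = 2.4826 bits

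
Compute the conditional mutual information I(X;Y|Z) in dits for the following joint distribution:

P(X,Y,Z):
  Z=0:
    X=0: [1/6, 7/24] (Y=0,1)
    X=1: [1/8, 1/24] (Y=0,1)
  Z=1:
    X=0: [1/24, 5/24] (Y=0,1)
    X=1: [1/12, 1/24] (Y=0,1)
0.0366 dits

Conditional mutual information: I(X;Y|Z) = H(X|Z) + H(Y|Z) - H(X,Y|Z)

H(Z) = 0.2873
H(X,Z) = 0.5484 → H(X|Z) = 0.2611
H(Y,Z) = 0.5785 → H(Y|Z) = 0.2912
H(X,Y,Z) = 0.8030 → H(X,Y|Z) = 0.5157

I(X;Y|Z) = 0.2611 + 0.2912 - 0.5157 = 0.0366 dits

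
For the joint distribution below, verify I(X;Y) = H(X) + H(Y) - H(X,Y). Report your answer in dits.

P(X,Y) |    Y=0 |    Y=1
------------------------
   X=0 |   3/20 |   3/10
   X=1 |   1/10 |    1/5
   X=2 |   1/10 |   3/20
I(X;Y) = 0.0008 dits

Mutual information has multiple equivalent forms:
- I(X;Y) = H(X) - H(X|Y)
- I(X;Y) = H(Y) - H(Y|X)
- I(X;Y) = H(X) + H(Y) - H(X,Y)

Computing all quantities:
H(X) = 0.4634, H(Y) = 0.2812, H(X,Y) = 0.7438
H(X|Y) = 0.4626, H(Y|X) = 0.2804

Verification:
H(X) - H(X|Y) = 0.4634 - 0.4626 = 0.0008
H(Y) - H(Y|X) = 0.2812 - 0.2804 = 0.0008
H(X) + H(Y) - H(X,Y) = 0.4634 + 0.2812 - 0.7438 = 0.0008

All forms give I(X;Y) = 0.0008 dits. ✓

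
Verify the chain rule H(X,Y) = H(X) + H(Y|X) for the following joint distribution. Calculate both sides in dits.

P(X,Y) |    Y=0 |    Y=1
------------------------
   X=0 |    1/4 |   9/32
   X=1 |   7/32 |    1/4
H(X,Y) = 0.6004, H(X) = 0.3002, H(Y|X) = 0.3002 (all in dits)

Chain rule: H(X,Y) = H(X) + H(Y|X)

Left side — joint entropy directly:
H(X,Y) = -Σ p(x,y) log p(x,y) = 0.6004 dits

Right side — compute H(Y|X) from the conditional distributions:
P(X) = (17/32, 15/32), so H(X) = 0.3002 dits
H(Y|X) = Σ_x P(X=x) · H(Y|X=x):
  P(Y|X=0) = (8/17, 9/17), H(Y|X=0) = 0.3003, weight P(X=0) = 17/32
  P(Y|X=1) = (7/15, 8/15), H(Y|X=1) = 0.3001, weight P(X=1) = 15/32
H(Y|X) = 0.3002 dits

H(X) + H(Y|X) = 0.3002 + 0.3002 = 0.6004 dits

Both sides equal 0.6004 dits. ✓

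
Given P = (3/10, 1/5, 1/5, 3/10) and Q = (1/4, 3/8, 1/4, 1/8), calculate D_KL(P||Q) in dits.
0.0638 dits

KL divergence: D_KL(P||Q) = Σ p(x) log(p(x)/q(x))

Computing term by term:
  x=0: 3/10 × log_10[(3/10)/(1/4)] = 3/10 × 0.0792 = 0.0238
  x=1: 1/5 × log_10[(1/5)/(3/8)] = 1/5 × -0.2730 = -0.0546
  x=2: 1/5 × log_10[(1/5)/(1/4)] = 1/5 × -0.0969 = -0.0194
  x=3: 3/10 × log_10[(3/10)/(1/8)] = 3/10 × 0.3802 = 0.1141

D_KL(P||Q) = 0.0638 dits

Note: KL divergence is always non-negative and equals 0 iff P = Q.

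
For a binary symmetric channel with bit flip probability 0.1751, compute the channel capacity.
0.3308 bits

For a binary symmetric channel (BSC) with error probability p:
Capacity C = 1 - H(p) bits per symbol

where H(p) = -p log₂(p) - (1-p) log₂(1-p) is the binary entropy function.

H(0.1751) = 0.6692 bits
C = 1 - 0.6692 = 0.3308 bits per symbol

This means we can reliably transmit up to 0.3308 bits of information per channel use.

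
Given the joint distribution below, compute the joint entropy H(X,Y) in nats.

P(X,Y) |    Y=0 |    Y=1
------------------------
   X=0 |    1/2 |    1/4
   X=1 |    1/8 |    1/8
1.2130 nats

Joint entropy is H(X,Y) = -Σ_{x,y} p(x,y) log p(x,y).

Summing over all non-zero entries:
H(X,Y) = -[1/2·log_e(1/2) + 1/4·log_e(1/4) + 1/8·log_e(1/8) + 1/8·log_e(1/8)]
H(X,Y) = 1.2130 nats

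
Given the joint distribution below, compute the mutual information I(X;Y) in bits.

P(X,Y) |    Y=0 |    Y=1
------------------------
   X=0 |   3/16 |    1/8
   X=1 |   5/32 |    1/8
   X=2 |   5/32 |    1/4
0.0273 bits

Mutual information: I(X;Y) = H(X) + H(Y) - H(X,Y)

Marginals:
P(X) = (5/16, 9/32, 13/32), H(X) = 1.5671 bits
P(Y) = (1/2, 1/2), H(Y) = 1.0000 bits

Joint entropy: H(X,Y) = 2.5397 bits

I(X;Y) = 1.5671 + 1.0000 - 2.5397 = 0.0273 bits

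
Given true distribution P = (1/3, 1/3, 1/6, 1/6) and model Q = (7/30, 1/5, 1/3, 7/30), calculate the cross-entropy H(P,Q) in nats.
1.4472 nats

Cross-entropy: H(P,Q) = -Σ p(x) log q(x)

Alternatively: H(P,Q) = H(P) + D_KL(P||Q)
H(P) = 1.3297 nats
D_KL(P||Q) = 0.1176 nats

H(P,Q) = 1.3297 + 0.1176 = 1.4472 nats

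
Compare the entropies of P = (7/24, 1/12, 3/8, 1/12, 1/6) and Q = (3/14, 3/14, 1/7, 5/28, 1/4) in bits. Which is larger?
Q

Computing entropies in bits:
H(P) = 2.0774
H(Q) = 2.2973

Distribution Q has higher entropy.

Intuition: The distribution closer to uniform (more spread out) has higher entropy.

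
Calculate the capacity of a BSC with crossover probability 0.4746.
0.0019 bits

For a binary symmetric channel (BSC) with error probability p:
Capacity C = 1 - H(p) bits per symbol

where H(p) = -p log₂(p) - (1-p) log₂(1-p) is the binary entropy function.

H(0.4746) = 0.9981 bits
C = 1 - 0.9981 = 0.0019 bits per symbol

This means we can reliably transmit up to 0.0019 bits of information per channel use.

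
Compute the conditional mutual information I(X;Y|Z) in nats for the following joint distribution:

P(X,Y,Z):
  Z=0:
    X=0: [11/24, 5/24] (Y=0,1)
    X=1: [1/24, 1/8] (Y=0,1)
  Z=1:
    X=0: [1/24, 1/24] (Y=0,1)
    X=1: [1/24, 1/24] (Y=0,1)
0.0531 nats

Conditional mutual information: I(X;Y|Z) = H(X|Z) + H(Y|Z) - H(X,Y|Z)

H(Z) = 0.4506
H(X,Z) = 0.9831 → H(X|Z) = 0.5325
H(Y,Z) = 1.1269 → H(Y|Z) = 0.6764
H(X,Y,Z) = 1.6064 → H(X,Y|Z) = 1.1558

I(X;Y|Z) = 0.5325 + 0.6764 - 1.1558 = 0.0531 nats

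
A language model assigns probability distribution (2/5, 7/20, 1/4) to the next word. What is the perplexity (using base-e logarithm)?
2.9462

Perplexity is e^H (or exp(H) for natural log).

First, H = -Σ p log p = 1.0805 nats
Perplexity = e^1.0805 = 2.9462

Interpretation: The model's uncertainty is equivalent to choosing uniformly among 2.9 options.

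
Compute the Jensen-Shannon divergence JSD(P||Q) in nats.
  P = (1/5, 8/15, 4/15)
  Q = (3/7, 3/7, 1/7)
0.0336 nats

Jensen-Shannon divergence is:
JSD(P||Q) = 0.5 × D_KL(P||M) + 0.5 × D_KL(Q||M)
where M = 0.5 × (P + Q) is the mixture distribution.

M = 0.5 × (1/5, 8/15, 4/15) + 0.5 × (3/7, 3/7, 1/7) = (11/35, 0.480952, 0.204762)

D_KL(P||M) = 0.0352 nats
D_KL(Q||M) = 0.0321 nats

JSD(P||Q) = 0.5 × 0.0352 + 0.5 × 0.0321 = 0.0336 nats

Unlike KL divergence, JSD is symmetric and bounded: 0 ≤ JSD ≤ log(2).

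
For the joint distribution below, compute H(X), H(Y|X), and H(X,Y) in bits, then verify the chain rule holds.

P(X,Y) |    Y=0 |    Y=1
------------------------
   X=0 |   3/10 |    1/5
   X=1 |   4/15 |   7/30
H(X,Y) = 1.9839, H(X) = 1.0000, H(Y|X) = 0.9839 (all in bits)

Chain rule: H(X,Y) = H(X) + H(Y|X)

Left side — joint entropy directly:
H(X,Y) = -Σ p(x,y) log p(x,y) = 1.9839 bits

Right side — compute H(Y|X) from the conditional distributions:
P(X) = (1/2, 1/2), so H(X) = 1.0000 bits
H(Y|X) = Σ_x P(X=x) · H(Y|X=x):
  P(Y|X=0) = (3/5, 2/5), H(Y|X=0) = 0.9710, weight P(X=0) = 1/2
  P(Y|X=1) = (8/15, 7/15), H(Y|X=1) = 0.9968, weight P(X=1) = 1/2
H(Y|X) = 0.9839 bits

H(X) + H(Y|X) = 1.0000 + 0.9839 = 1.9839 bits

Both sides equal 1.9839 bits. ✓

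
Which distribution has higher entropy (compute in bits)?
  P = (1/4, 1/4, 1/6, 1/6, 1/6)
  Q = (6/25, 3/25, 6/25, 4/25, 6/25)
P

Computing entropies in bits:
H(P) = 2.2925
H(Q) = 2.2725

Distribution P has higher entropy.

Intuition: The distribution closer to uniform (more spread out) has higher entropy.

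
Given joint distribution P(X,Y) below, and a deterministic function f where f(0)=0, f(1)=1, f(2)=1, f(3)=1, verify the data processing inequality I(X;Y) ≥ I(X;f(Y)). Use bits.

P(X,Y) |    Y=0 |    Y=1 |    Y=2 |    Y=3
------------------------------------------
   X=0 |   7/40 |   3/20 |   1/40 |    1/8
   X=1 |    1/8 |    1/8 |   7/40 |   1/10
I(X;Y) = 0.0992, I(X;f(Y)) = 0.0146, inequality holds: 0.0992 ≥ 0.0146

Data Processing Inequality: For any Markov chain X → Y → Z, we have I(X;Y) ≥ I(X;Z).

Here Z = f(Y) is a deterministic function of Y, forming X → Y → Z.

Original I(X;Y) = 0.0992 bits

After applying f:
P(X,Z) where Z=f(Y):
- P(X,Z=0) = P(X,Y=0)
- P(X,Z=1) = P(X,Y=1) + P(X,Y=2) + P(X,Y=3)

I(X;Z) = I(X;f(Y)) = 0.0146 bits

Verification: 0.0992 ≥ 0.0146 ✓

Information cannot be created by processing; the function f can only lose information about X.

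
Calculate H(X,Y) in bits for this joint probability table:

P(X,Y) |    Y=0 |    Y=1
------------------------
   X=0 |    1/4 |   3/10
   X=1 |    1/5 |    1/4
1.9855 bits

Joint entropy is H(X,Y) = -Σ_{x,y} p(x,y) log p(x,y).

Summing over all non-zero entries:
H(X,Y) = -[1/4·log_2(1/4) + 3/10·log_2(3/10) + 1/5·log_2(1/5) + 1/4·log_2(1/4)]
H(X,Y) = 1.9855 bits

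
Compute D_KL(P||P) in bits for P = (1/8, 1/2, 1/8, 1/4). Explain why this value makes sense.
0.0000 bits

KL divergence satisfies the Gibbs inequality: D_KL(P||Q) ≥ 0 for all distributions P, Q.

D_KL(P||Q) = Σ p(x) log(p(x)/q(x))
Each term is p(x) × log_2(p(x)/p(x)) = p(x) × log_2(1) = 0, so the sum is 0.
D_KL(P||Q) = 0.0000 bits

When P = Q, the KL divergence is exactly 0, as there is no 'divergence' between identical distributions.

This non-negativity is a fundamental property: relative entropy cannot be negative because it measures how different Q is from P.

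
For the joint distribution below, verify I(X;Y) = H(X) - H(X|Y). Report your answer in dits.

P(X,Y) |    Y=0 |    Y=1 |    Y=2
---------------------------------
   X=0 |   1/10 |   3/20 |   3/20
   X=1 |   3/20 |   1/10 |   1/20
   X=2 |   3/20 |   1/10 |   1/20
I(X;Y) = 0.0177 dits

Mutual information has multiple equivalent forms:
- I(X;Y) = H(X) - H(X|Y)
- I(X;Y) = H(Y) - H(Y|X)
- I(X;Y) = H(X) + H(Y) - H(X,Y)

Computing all quantities:
H(X) = 0.4729, H(Y) = 0.4693, H(X,Y) = 0.9244
H(X|Y) = 0.4552, H(Y|X) = 0.4515

Verification:
H(X) - H(X|Y) = 0.4729 - 0.4552 = 0.0177
H(Y) - H(Y|X) = 0.4693 - 0.4515 = 0.0177
H(X) + H(Y) - H(X,Y) = 0.4729 + 0.4693 - 0.9244 = 0.0177

All forms give I(X;Y) = 0.0177 dits. ✓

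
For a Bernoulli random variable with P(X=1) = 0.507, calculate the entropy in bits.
0.9999 bits

The binary entropy function is:
H(p) = -p log(p) - (1-p) log(1-p)

H(0.507) = -0.507 × log_2(0.507) - 0.493 × log_2(0.493)
H(0.507) = 0.9999 bits

Note: Binary entropy is maximized at p=0.5 (H=1 bit) and minimized at p=0 or p=1 (H=0).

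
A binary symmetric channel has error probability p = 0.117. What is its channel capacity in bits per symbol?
0.4793 bits

For a binary symmetric channel (BSC) with error probability p:
Capacity C = 1 - H(p) bits per symbol

where H(p) = -p log₂(p) - (1-p) log₂(1-p) is the binary entropy function.

H(0.117) = 0.5207 bits
C = 1 - 0.5207 = 0.4793 bits per symbol

This means we can reliably transmit up to 0.4793 bits of information per channel use.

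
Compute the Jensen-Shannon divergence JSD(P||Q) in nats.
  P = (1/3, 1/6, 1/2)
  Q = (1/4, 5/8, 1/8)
0.1339 nats

Jensen-Shannon divergence is:
JSD(P||Q) = 0.5 × D_KL(P||M) + 0.5 × D_KL(Q||M)
where M = 0.5 × (P + Q) is the mixture distribution.

M = 0.5 × (1/3, 1/6, 1/2) + 0.5 × (1/4, 5/8, 1/8) = (7/24, 0.395833, 5/16)

D_KL(P||M) = 0.1353 nats
D_KL(Q||M) = 0.1324 nats

JSD(P||Q) = 0.5 × 0.1353 + 0.5 × 0.1324 = 0.1339 nats

Unlike KL divergence, JSD is symmetric and bounded: 0 ≤ JSD ≤ log(2).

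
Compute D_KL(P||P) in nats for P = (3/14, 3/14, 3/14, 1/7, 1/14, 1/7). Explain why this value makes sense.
0.0000 nats

KL divergence satisfies the Gibbs inequality: D_KL(P||Q) ≥ 0 for all distributions P, Q.

D_KL(P||Q) = Σ p(x) log(p(x)/q(x))
Each term is p(x) × log_e(p(x)/p(x)) = p(x) × log_e(1) = 0, so the sum is 0.
D_KL(P||Q) = 0.0000 nats

When P = Q, the KL divergence is exactly 0, as there is no 'divergence' between identical distributions.

This non-negativity is a fundamental property: relative entropy cannot be negative because it measures how different Q is from P.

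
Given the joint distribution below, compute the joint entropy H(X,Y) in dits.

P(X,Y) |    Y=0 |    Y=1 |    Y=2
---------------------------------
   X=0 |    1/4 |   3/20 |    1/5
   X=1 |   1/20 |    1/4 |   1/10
0.7295 dits

Joint entropy is H(X,Y) = -Σ_{x,y} p(x,y) log p(x,y).

Summing over all non-zero entries:
H(X,Y) = -[1/4·log_10(1/4) + 3/20·log_10(3/20) + 1/5·log_10(1/5) + 1/20·log_10(1/20) + 1/4·log_10(1/4) + 1/10·log_10(1/10)]
H(X,Y) = 0.7295 dits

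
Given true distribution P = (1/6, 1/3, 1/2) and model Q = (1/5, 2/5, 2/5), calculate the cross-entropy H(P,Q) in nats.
1.0318 nats

Cross-entropy: H(P,Q) = -Σ p(x) log q(x)

Alternatively: H(P,Q) = H(P) + D_KL(P||Q)
H(P) = 1.0114 nats
D_KL(P||Q) = 0.0204 nats

H(P,Q) = 1.0114 + 0.0204 = 1.0318 nats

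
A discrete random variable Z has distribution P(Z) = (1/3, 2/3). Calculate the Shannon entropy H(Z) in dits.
0.2764 dits

Shannon entropy is H(X) = -Σ p(x) log p(x).

For P = (1/3, 2/3):
H = -1/3 × log_10(1/3) -2/3 × log_10(2/3)
H = 0.2764 dits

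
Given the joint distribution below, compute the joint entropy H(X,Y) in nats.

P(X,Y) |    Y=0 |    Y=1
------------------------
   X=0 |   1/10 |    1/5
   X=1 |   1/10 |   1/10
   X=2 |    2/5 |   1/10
1.6094 nats

Joint entropy is H(X,Y) = -Σ_{x,y} p(x,y) log p(x,y).

Summing over all non-zero entries:
H(X,Y) = -[1/10·log_e(1/10) + 1/5·log_e(1/5) + 1/10·log_e(1/10) + 1/10·log_e(1/10) + 2/5·log_e(2/5) + 1/10·log_e(1/10)]
H(X,Y) = 1.6094 nats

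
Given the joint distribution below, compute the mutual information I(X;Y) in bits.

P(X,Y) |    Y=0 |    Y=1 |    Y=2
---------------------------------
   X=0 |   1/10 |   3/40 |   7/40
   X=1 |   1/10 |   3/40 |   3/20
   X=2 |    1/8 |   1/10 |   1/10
0.0208 bits

Mutual information: I(X;Y) = H(X) + H(Y) - H(X,Y)

Marginals:
P(X) = (7/20, 13/40, 13/40), H(X) = 1.5841 bits
P(Y) = (13/40, 1/4, 17/40), H(Y) = 1.5516 bits

Joint entropy: H(X,Y) = 3.1149 bits

I(X;Y) = 1.5841 + 1.5516 - 3.1149 = 0.0208 bits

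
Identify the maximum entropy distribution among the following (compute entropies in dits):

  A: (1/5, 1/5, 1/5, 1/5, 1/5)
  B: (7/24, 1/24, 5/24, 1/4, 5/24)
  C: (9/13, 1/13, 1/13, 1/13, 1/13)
A

For a discrete distribution over n outcomes, entropy is maximized by the uniform distribution.

Computing entropies:
H(A) = 0.6990 dits
H(B) = 0.6479 dits
H(C) = 0.4533 dits

The uniform distribution (where all probabilities equal 1/5) achieves the maximum entropy of log_10(5) = 0.6990 dits.

Distribution A has the highest entropy.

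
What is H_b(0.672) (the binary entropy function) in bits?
0.9129 bits

The binary entropy function is:
H(p) = -p log(p) - (1-p) log(1-p)

H(0.672) = -0.672 × log_2(0.672) - 0.328 × log_2(0.328)
H(0.672) = 0.9129 bits

Note: Binary entropy is maximized at p=0.5 (H=1 bit) and minimized at p=0 or p=1 (H=0).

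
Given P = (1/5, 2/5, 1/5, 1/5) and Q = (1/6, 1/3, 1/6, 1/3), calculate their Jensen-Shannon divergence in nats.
0.0115 nats

Jensen-Shannon divergence is:
JSD(P||Q) = 0.5 × D_KL(P||M) + 0.5 × D_KL(Q||M)
where M = 0.5 × (P + Q) is the mixture distribution.

M = 0.5 × (1/5, 2/5, 1/5, 1/5) + 0.5 × (1/6, 1/3, 1/6, 1/3) = (0.183333, 11/30, 0.183333, 4/15)

D_KL(P||M) = 0.0121 nats
D_KL(Q||M) = 0.0108 nats

JSD(P||Q) = 0.5 × 0.0121 + 0.5 × 0.0108 = 0.0115 nats

Unlike KL divergence, JSD is symmetric and bounded: 0 ≤ JSD ≤ log(2).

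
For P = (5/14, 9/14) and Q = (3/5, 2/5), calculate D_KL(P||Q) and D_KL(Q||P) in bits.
D_KL(P||Q) = 0.1727, D_KL(Q||P) = 0.1753

KL divergence is not symmetric: D_KL(P||Q) ≠ D_KL(Q||P) in general.

D_KL(P||Q) = 0.1727 bits
D_KL(Q||P) = 0.1753 bits

No, they are not equal!

This asymmetry is why KL divergence is not a true distance metric.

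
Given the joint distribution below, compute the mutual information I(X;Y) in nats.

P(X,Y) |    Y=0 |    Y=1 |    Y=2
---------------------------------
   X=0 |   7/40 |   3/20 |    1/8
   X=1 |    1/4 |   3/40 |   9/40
0.0289 nats

Mutual information: I(X;Y) = H(X) + H(Y) - H(X,Y)

Marginals:
P(X) = (9/20, 11/20), H(X) = 0.6881 nats
P(Y) = (17/40, 9/40, 7/20), H(Y) = 1.0667 nats

Joint entropy: H(X,Y) = 1.7260 nats

I(X;Y) = 0.6881 + 1.0667 - 1.7260 = 0.0289 nats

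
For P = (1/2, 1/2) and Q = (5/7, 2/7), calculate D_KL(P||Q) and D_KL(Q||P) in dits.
D_KL(P||Q) = 0.0441, D_KL(Q||P) = 0.0412

KL divergence is not symmetric: D_KL(P||Q) ≠ D_KL(Q||P) in general.

D_KL(P||Q) = 0.0441 dits
D_KL(Q||P) = 0.0412 dits

No, they are not equal!

This asymmetry is why KL divergence is not a true distance metric.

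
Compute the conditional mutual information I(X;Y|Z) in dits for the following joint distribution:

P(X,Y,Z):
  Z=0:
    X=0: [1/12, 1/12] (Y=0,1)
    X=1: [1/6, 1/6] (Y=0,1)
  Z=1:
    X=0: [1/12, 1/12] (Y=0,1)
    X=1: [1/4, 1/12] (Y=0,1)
0.0066 dits

Conditional mutual information: I(X;Y|Z) = H(X|Z) + H(Y|Z) - H(X,Y|Z)

H(Z) = 0.3010
H(X,Z) = 0.5775 → H(X|Z) = 0.2764
H(Y,Z) = 0.5898 → H(Y|Z) = 0.2887
H(X,Y,Z) = 0.8596 → H(X,Y|Z) = 0.5585

I(X;Y|Z) = 0.2764 + 0.2887 - 0.5585 = 0.0066 dits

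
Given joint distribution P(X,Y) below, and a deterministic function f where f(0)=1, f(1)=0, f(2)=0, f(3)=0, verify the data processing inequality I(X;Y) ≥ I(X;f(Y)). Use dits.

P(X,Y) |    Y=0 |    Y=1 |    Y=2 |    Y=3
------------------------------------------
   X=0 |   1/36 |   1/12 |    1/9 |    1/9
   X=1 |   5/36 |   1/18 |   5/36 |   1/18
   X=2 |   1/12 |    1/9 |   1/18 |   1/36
I(X;Y) = 0.0380, I(X;f(Y)) = 0.0189, inequality holds: 0.0380 ≥ 0.0189

Data Processing Inequality: For any Markov chain X → Y → Z, we have I(X;Y) ≥ I(X;Z).

Here Z = f(Y) is a deterministic function of Y, forming X → Y → Z.

Original I(X;Y) = 0.0380 dits

After applying f:
P(X,Z) where Z=f(Y):
- P(X,Z=0) = P(X,Y=1) + P(X,Y=2) + P(X,Y=3)
- P(X,Z=1) = P(X,Y=0)

I(X;Z) = I(X;f(Y)) = 0.0189 dits

Verification: 0.0380 ≥ 0.0189 ✓

Information cannot be created by processing; the function f can only lose information about X.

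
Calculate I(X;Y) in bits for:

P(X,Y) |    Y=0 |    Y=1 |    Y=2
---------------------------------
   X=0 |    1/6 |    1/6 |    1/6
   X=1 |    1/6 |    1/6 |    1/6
0.0000 bits

Mutual information: I(X;Y) = H(X) + H(Y) - H(X,Y)

Marginals:
P(X) = (1/2, 1/2), H(X) = 1.0000 bits
P(Y) = (1/3, 1/3, 1/3), H(Y) = 1.5850 bits

Joint entropy: H(X,Y) = 2.5850 bits

I(X;Y) = 1.0000 + 1.5850 - 2.5850 = 0.0000 bits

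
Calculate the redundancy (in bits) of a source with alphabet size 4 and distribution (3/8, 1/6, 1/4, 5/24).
0.0671 bits

Redundancy measures how far a source is from maximum entropy:
R = H_max - H(X)

Maximum entropy for 4 symbols: H_max = log_2(4) = 2.0000 bits
Actual entropy: H(X) = 1.9329 bits
Redundancy: R = 2.0000 - 1.9329 = 0.0671 bits

This redundancy represents potential for compression: the source could be compressed by 0.0671 bits per symbol.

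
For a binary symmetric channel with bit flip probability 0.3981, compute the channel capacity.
0.0302 bits

For a binary symmetric channel (BSC) with error probability p:
Capacity C = 1 - H(p) bits per symbol

where H(p) = -p log₂(p) - (1-p) log₂(1-p) is the binary entropy function.

H(0.3981) = 0.9698 bits
C = 1 - 0.9698 = 0.0302 bits per symbol

This means we can reliably transmit up to 0.0302 bits of information per channel use.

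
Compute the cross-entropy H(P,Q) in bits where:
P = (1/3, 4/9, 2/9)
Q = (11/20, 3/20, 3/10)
1.8899 bits

Cross-entropy: H(P,Q) = -Σ p(x) log q(x)

Alternatively: H(P,Q) = H(P) + D_KL(P||Q)
H(P) = 1.5305 bits
D_KL(P||Q) = 0.3594 bits

H(P,Q) = 1.5305 + 0.3594 = 1.8899 bits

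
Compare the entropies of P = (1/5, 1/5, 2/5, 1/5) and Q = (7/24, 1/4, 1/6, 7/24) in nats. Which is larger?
Q

Computing entropies in nats:
H(P) = 1.3322
H(Q) = 1.3640

Distribution Q has higher entropy.

Intuition: The distribution closer to uniform (more spread out) has higher entropy.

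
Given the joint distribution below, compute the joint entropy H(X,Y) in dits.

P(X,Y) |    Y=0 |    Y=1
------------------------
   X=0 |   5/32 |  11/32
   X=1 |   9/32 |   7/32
0.5847 dits

Joint entropy is H(X,Y) = -Σ_{x,y} p(x,y) log p(x,y).

Summing over all non-zero entries:
H(X,Y) = -[5/32·log_10(5/32) + 11/32·log_10(11/32) + 9/32·log_10(9/32) + 7/32·log_10(7/32)]
H(X,Y) = 0.5847 dits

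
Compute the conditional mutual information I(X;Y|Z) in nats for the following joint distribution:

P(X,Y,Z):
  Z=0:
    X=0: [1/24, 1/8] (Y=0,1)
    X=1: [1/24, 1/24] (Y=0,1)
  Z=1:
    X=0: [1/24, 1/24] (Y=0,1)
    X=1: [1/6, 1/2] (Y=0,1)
0.0181 nats

Conditional mutual information: I(X;Y|Z) = H(X|Z) + H(Y|Z) - H(X,Y|Z)

H(Z) = 0.5623
H(X,Z) = 0.9831 → H(X|Z) = 0.4208
H(Y,Z) = 1.1646 → H(Y|Z) = 0.6023
H(X,Y,Z) = 1.5672 → H(X,Y|Z) = 1.0049

I(X;Y|Z) = 0.4208 + 0.6023 - 1.0049 = 0.0181 nats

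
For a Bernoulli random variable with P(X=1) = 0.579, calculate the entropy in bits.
0.9819 bits

The binary entropy function is:
H(p) = -p log(p) - (1-p) log(1-p)

H(0.579) = -0.579 × log_2(0.579) - 0.421 × log_2(0.421)
H(0.579) = 0.9819 bits

Note: Binary entropy is maximized at p=0.5 (H=1 bit) and minimized at p=0 or p=1 (H=0).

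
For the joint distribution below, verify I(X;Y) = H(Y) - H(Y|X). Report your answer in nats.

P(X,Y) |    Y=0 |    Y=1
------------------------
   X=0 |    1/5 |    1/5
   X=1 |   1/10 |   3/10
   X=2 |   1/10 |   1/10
I(X;Y) = 0.0322 nats

Mutual information has multiple equivalent forms:
- I(X;Y) = H(X) - H(X|Y)
- I(X;Y) = H(Y) - H(Y|X)
- I(X;Y) = H(X) + H(Y) - H(X,Y)

Computing all quantities:
H(X) = 1.0549, H(Y) = 0.6730, H(X,Y) = 1.6957
H(X|Y) = 1.0227, H(Y|X) = 0.6408

Verification:
H(X) - H(X|Y) = 1.0549 - 1.0227 = 0.0322
H(Y) - H(Y|X) = 0.6730 - 0.6408 = 0.0322
H(X) + H(Y) - H(X,Y) = 1.0549 + 0.6730 - 1.6957 = 0.0322

All forms give I(X;Y) = 0.0322 nats. ✓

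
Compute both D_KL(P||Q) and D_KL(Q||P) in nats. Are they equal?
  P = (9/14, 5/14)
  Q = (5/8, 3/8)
D_KL(P||Q) = 0.0007, D_KL(Q||P) = 0.0007

KL divergence is not symmetric: D_KL(P||Q) ≠ D_KL(Q||P) in general.

D_KL(P||Q) = 0.0007 nats
D_KL(Q||P) = 0.0007 nats

In this case they happen to be equal (to 4 decimal places).

This asymmetry is why KL divergence is not a true distance metric.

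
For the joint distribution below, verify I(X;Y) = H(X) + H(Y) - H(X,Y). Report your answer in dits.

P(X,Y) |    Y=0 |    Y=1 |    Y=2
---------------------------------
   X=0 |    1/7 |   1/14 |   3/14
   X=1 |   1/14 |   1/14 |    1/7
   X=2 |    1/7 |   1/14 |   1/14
I(X;Y) = 0.0145 dits

Mutual information has multiple equivalent forms:
- I(X;Y) = H(X) - H(X|Y)
- I(X;Y) = H(Y) - H(Y|X)
- I(X;Y) = H(X) + H(Y) - H(X,Y)

Computing all quantities:
H(X) = 0.4686, H(Y) = 0.4608, H(X,Y) = 0.9149
H(X|Y) = 0.4541, H(Y|X) = 0.4463

Verification:
H(X) - H(X|Y) = 0.4686 - 0.4541 = 0.0145
H(Y) - H(Y|X) = 0.4608 - 0.4463 = 0.0145
H(X) + H(Y) - H(X,Y) = 0.4686 + 0.4608 - 0.9149 = 0.0145

All forms give I(X;Y) = 0.0145 dits. ✓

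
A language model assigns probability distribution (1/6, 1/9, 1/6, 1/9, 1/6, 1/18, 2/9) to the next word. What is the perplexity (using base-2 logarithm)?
6.5467

Perplexity is 2^H (or exp(H) for natural log).

First, H = -Σ p log p = 2.7108 bits
Perplexity = 2^2.7108 = 6.5467

Interpretation: The model's uncertainty is equivalent to choosing uniformly among 6.5 options.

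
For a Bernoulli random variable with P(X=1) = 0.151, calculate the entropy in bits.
0.6123 bits

The binary entropy function is:
H(p) = -p log(p) - (1-p) log(1-p)

H(0.151) = -0.151 × log_2(0.151) - 0.849 × log_2(0.849)
H(0.151) = 0.6123 bits

Note: Binary entropy is maximized at p=0.5 (H=1 bit) and minimized at p=0 or p=1 (H=0).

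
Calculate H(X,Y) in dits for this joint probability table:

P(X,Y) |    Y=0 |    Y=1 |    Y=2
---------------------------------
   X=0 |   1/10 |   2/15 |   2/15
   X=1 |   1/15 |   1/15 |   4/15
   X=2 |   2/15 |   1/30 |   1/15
0.8876 dits

Joint entropy is H(X,Y) = -Σ_{x,y} p(x,y) log p(x,y).

Summing over all non-zero entries:
H(X,Y) = -[1/10·log_10(1/10) + 2/15·log_10(2/15) + 2/15·log_10(2/15) + 1/15·log_10(1/15) + 1/15·log_10(1/15) + 4/15·log_10(4/15) + 2/15·log_10(2/15) + 1/30·log_10(1/30) + 1/15·log_10(1/15)]
H(X,Y) = 0.8876 dits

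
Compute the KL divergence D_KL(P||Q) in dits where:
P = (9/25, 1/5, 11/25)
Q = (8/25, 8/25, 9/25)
0.0159 dits

KL divergence: D_KL(P||Q) = Σ p(x) log(p(x)/q(x))

Computing term by term:
  x=0: 9/25 × log_10[(9/25)/(8/25)] = 9/25 × 0.0512 = 0.0184
  x=1: 1/5 × log_10[(1/5)/(8/25)] = 1/5 × -0.2041 = -0.0408
  x=2: 11/25 × log_10[(11/25)/(9/25)] = 11/25 × 0.0872 = 0.0383

D_KL(P||Q) = 0.0159 dits

Note: KL divergence is always non-negative and equals 0 iff P = Q.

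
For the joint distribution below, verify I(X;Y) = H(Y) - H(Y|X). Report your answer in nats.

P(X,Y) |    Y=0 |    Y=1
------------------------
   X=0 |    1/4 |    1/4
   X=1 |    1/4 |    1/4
I(X;Y) = 0.0000 nats

Mutual information has multiple equivalent forms:
- I(X;Y) = H(X) - H(X|Y)
- I(X;Y) = H(Y) - H(Y|X)
- I(X;Y) = H(X) + H(Y) - H(X,Y)

Computing all quantities:
H(X) = 0.6931, H(Y) = 0.6931, H(X,Y) = 1.3863
H(X|Y) = 0.6931, H(Y|X) = 0.6931

Verification:
H(X) - H(X|Y) = 0.6931 - 0.6931 = 0.0000
H(Y) - H(Y|X) = 0.6931 - 0.6931 = 0.0000
H(X) + H(Y) - H(X,Y) = 0.6931 + 0.6931 - 1.3863 = 0.0000

All forms give I(X;Y) = 0.0000 nats. ✓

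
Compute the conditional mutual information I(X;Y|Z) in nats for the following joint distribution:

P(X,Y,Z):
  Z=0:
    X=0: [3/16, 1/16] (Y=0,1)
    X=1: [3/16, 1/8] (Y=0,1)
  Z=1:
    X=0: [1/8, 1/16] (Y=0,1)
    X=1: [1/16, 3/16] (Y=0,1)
0.0460 nats

Conditional mutual information: I(X;Y|Z) = H(X|Z) + H(Y|Z) - H(X,Y|Z)

H(Z) = 0.6853
H(X,Z) = 1.3705 → H(X|Z) = 0.6852
H(Y,Z) = 1.3421 → H(Y|Z) = 0.6568
H(X,Y,Z) = 1.9813 → H(X,Y|Z) = 1.2960

I(X;Y|Z) = 0.6852 + 0.6568 - 1.2960 = 0.0460 nats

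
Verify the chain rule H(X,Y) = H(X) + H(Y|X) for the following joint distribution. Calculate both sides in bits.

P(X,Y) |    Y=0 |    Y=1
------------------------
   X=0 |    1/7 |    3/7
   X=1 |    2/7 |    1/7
H(X,Y) = 1.8424, H(X) = 0.9852, H(Y|X) = 0.8571 (all in bits)

Chain rule: H(X,Y) = H(X) + H(Y|X)

Left side — joint entropy directly:
H(X,Y) = -Σ p(x,y) log p(x,y) = 1.8424 bits

Right side — compute H(Y|X) from the conditional distributions:
P(X) = (4/7, 3/7), so H(X) = 0.9852 bits
H(Y|X) = Σ_x P(X=x) · H(Y|X=x):
  P(Y|X=0) = (1/4, 3/4), H(Y|X=0) = 0.8113, weight P(X=0) = 4/7
  P(Y|X=1) = (2/3, 1/3), H(Y|X=1) = 0.9183, weight P(X=1) = 3/7
H(Y|X) = 0.8571 bits

H(X) + H(Y|X) = 0.9852 + 0.8571 = 1.8424 bits

Both sides equal 1.8424 bits. ✓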